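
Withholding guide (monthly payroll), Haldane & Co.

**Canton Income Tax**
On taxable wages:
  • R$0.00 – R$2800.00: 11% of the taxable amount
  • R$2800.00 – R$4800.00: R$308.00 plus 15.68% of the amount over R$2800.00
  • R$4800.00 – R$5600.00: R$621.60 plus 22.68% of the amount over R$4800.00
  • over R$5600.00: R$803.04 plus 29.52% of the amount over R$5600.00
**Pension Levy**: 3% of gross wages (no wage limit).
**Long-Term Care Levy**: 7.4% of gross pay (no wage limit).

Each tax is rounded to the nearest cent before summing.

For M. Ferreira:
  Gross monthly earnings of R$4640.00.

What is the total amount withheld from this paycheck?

Canton Income Tax: taxable = R$4640.00
  R$308.00 + 15.68% × (R$4640.00 − R$2800.00) = R$308.00 + 15.68% × R$1840.00 = R$596.51
Pension Levy: 3% × R$4640.00 = R$139.20
Long-Term Care Levy: 7.4% × R$4640.00 = R$343.36
Total: R$596.51 + R$139.20 + R$343.36 = R$1079.07

R$1079.07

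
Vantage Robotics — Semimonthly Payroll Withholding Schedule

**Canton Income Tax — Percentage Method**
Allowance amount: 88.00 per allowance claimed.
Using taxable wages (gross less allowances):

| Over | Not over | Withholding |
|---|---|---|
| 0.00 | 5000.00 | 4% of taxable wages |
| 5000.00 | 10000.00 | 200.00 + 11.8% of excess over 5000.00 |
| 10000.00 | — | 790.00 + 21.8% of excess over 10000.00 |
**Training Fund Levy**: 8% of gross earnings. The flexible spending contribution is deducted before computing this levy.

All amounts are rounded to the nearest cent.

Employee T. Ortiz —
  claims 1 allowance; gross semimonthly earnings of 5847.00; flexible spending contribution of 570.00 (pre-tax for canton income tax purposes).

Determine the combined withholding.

Canton Income Tax: taxable = 5847.00 − 570.00 − 1×88.00 = 5189.00
  200.00 + 11.8% × (5189.00 − 5000.00) = 200.00 + 11.8% × 189.00 = 222.30
Training Fund Levy: 8% × 5277.00 = 422.16
Total: 222.30 + 422.16 = 644.46

644.46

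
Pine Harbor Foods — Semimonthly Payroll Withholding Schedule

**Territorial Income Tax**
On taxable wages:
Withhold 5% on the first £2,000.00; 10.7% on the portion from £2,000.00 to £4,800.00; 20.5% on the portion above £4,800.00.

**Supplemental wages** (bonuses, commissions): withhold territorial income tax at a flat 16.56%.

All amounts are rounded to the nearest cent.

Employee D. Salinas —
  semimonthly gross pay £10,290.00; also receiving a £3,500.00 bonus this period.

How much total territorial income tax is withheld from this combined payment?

£2,104.65

Territorial Income Tax: taxable = £10,290.00
  £399.60 + 20.5% × (£10,290.00 − £4,800.00) = £399.60 + 20.5% × £5,490.00 = £1,525.05
Supplemental (16.56% flat on bonus): 16.56% × £3,500.00 = £579.60
Total territorial income tax: £1,525.05 + £579.60 = £2,104.65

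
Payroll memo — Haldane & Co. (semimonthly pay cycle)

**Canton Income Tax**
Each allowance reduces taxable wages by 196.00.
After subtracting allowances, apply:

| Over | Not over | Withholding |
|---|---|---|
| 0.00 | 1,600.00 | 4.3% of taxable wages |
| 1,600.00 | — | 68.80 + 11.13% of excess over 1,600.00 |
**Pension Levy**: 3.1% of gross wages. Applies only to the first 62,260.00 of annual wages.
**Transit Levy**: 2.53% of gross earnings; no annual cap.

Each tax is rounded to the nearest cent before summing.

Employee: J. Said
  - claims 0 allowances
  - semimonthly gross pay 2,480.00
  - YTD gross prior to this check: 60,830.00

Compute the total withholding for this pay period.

273.81

Canton Income Tax: taxable = 2,480.00
  68.80 + 11.13% × (2,480.00 − 1,600.00) = 68.80 + 11.13% × 880.00 = 166.74
Pension Levy: cap 62,260.00 − YTD 60,830.00 = 1,430.00 subject; 3.1% × 1,430.00 = 44.33
Transit Levy: 2.53% × 2,480.00 = 62.74
Total: 166.74 + 44.33 + 62.74 = 273.81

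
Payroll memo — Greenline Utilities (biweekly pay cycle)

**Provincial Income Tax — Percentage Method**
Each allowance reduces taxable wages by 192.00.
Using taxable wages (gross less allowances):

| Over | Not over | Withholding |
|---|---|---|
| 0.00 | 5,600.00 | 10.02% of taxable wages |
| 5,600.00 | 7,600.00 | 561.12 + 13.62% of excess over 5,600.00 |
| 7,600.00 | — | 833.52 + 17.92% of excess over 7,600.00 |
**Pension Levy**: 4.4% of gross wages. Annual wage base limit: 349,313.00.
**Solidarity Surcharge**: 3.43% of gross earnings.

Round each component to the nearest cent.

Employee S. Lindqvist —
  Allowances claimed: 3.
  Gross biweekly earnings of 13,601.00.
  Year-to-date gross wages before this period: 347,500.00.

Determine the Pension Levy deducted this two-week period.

79.77

Pension Levy: cap 349,313.00 − YTD 347,500.00 = 1,813.00 subject; 4.4% × 1,813.00 = 79.77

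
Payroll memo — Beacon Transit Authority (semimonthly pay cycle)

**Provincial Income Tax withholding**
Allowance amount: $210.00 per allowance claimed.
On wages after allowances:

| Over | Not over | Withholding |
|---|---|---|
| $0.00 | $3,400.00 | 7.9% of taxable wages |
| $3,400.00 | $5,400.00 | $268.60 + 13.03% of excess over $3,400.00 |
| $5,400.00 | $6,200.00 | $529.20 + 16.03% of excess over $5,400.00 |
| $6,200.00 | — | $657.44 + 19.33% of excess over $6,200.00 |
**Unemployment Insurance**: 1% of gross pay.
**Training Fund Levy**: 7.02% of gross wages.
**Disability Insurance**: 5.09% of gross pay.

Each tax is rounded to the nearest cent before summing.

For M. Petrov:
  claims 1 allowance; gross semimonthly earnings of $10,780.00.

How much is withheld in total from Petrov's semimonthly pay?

$2,915.42

Provincial Income Tax: taxable = $10,780.00 − 1×$210.00 = $10,570.00
  $657.44 + 19.33% × ($10,570.00 − $6,200.00) = $657.44 + 19.33% × $4,370.00 = $1,502.16
Unemployment Insurance: 1% × $10,780.00 = $107.80
Training Fund Levy: 7.02% × $10,780.00 = $756.76
Disability Insurance: 5.09% × $10,780.00 = $548.70
Total: $1,502.16 + $107.80 + $756.76 + $548.70 = $2,915.42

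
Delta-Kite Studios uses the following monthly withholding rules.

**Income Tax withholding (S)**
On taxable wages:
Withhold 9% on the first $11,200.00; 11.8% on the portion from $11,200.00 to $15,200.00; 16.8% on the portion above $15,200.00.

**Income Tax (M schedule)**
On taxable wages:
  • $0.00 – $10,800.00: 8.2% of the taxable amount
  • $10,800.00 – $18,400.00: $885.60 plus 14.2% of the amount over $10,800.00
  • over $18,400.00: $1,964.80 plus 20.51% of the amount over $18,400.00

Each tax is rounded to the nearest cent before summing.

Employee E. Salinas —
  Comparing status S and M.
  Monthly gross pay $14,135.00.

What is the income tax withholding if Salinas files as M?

Income Tax (M): taxable = $14,135.00
  $885.60 + 14.2% × ($14,135.00 − $10,800.00) = $885.60 + 14.2% × $3,335.00 = $1,359.17

$1,359.17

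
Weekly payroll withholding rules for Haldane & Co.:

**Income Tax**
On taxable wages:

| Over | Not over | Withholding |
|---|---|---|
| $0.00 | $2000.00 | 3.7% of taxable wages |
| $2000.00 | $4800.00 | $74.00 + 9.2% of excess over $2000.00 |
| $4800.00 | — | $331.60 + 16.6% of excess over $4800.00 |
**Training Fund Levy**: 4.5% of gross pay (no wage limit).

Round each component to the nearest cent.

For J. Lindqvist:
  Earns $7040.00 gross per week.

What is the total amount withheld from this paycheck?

Income Tax: taxable = $7040.00
  $331.60 + 16.6% × ($7040.00 − $4800.00) = $331.60 + 16.6% × $2240.00 = $703.44
Training Fund Levy: 4.5% × $7040.00 = $316.80
Total: $703.44 + $316.80 = $1020.24

$1020.24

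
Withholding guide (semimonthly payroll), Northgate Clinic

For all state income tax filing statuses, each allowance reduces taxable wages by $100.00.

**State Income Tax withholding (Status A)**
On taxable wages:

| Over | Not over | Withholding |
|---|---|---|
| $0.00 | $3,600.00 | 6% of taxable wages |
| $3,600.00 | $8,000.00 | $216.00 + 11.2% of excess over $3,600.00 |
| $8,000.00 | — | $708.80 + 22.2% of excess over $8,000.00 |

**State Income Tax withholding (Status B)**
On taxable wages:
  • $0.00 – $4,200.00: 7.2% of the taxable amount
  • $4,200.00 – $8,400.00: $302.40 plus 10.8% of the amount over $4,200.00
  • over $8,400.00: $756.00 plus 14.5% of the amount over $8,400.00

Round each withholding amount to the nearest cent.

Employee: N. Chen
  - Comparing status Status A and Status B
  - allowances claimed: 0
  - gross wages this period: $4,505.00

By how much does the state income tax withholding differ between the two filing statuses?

$17.98

State Income Tax (Status A): taxable = $4,505.00
  $216.00 + 11.2% × ($4,505.00 − $3,600.00) = $216.00 + 11.2% × $905.00 = $317.36
State Income Tax (Status B): taxable = $4,505.00
  $302.40 + 10.8% × ($4,505.00 − $4,200.00) = $302.40 + 10.8% × $305.00 = $335.34
Difference: |$317.36 − $335.34| = $17.98 (higher under Status B)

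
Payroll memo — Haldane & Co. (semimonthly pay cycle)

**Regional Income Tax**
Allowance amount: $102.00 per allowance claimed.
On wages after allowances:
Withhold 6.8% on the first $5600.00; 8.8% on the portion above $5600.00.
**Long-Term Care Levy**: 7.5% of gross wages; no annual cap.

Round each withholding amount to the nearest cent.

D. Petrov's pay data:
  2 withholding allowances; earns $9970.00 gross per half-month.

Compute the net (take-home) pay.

$8474.84

Regional Income Tax: taxable = $9970.00 − 2×$102.00 = $9766.00
  $380.80 + 8.8% × ($9766.00 − $5600.00) = $380.80 + 8.8% × $4166.00 = $747.41
Long-Term Care Levy: 7.5% × $9970.00 = $747.75
Total withheld: $747.41 + $747.75 = $1495.16
Net pay: $9970.00 − $1495.16 = $8474.84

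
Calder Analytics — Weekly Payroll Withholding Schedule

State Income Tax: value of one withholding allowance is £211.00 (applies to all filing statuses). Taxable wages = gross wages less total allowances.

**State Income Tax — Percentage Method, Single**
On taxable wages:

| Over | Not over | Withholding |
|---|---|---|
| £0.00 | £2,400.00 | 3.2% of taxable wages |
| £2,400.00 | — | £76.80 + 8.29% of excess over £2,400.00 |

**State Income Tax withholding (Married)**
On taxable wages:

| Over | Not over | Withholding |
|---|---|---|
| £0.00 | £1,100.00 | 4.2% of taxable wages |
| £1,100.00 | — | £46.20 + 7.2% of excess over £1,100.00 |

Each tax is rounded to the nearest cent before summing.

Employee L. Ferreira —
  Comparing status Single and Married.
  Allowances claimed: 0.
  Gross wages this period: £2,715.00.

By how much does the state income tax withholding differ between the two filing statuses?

£59.57

State Income Tax (Single): taxable = £2,715.00
  £76.80 + 8.29% × (£2,715.00 − £2,400.00) = £76.80 + 8.29% × £315.00 = £102.91
State Income Tax (Married): taxable = £2,715.00
  £46.20 + 7.2% × (£2,715.00 − £1,100.00) = £46.20 + 7.2% × £1,615.00 = £162.48
Difference: |£102.91 − £162.48| = £59.57 (higher under Married)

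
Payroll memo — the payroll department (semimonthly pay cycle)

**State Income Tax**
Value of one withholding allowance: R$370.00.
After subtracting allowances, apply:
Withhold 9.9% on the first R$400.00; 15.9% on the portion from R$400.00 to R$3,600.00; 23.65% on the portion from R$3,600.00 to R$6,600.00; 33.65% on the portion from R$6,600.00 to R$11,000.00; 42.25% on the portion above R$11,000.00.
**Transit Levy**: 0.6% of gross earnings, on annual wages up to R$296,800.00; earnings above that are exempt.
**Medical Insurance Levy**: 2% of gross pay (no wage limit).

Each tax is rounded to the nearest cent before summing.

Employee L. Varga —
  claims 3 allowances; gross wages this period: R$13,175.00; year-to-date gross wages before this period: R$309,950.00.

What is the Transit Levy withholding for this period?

R$0.00

Transit Levy: YTD R$309,950.00 ≥ cap R$296,800.00 → R$0.00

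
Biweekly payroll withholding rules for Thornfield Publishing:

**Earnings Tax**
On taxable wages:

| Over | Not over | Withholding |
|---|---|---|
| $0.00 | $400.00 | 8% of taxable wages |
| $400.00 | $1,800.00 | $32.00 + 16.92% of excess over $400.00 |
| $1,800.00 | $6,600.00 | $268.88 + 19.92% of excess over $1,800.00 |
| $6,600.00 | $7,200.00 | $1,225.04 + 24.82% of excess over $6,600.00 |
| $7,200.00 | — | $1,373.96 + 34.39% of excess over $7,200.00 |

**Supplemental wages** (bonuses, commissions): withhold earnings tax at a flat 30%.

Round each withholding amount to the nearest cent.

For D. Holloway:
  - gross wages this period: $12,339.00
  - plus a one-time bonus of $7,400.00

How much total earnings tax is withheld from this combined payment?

$5,361.26

Earnings Tax: taxable = $12,339.00
  $1,373.96 + 34.39% × ($12,339.00 − $7,200.00) = $1,373.96 + 34.39% × $5,139.00 = $3,141.26
Supplemental (30% flat on bonus): 30% × $7,400.00 = $2,220.00
Total earnings tax: $3,141.26 + $2,220.00 = $5,361.26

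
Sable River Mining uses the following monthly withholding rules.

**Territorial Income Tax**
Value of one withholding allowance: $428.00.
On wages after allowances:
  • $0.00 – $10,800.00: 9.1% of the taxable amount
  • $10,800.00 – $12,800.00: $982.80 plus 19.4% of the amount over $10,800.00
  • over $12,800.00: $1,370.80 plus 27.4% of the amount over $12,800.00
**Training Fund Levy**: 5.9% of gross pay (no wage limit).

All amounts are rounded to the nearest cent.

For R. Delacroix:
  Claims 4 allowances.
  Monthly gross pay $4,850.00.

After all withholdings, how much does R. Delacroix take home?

$4,278.29

Territorial Income Tax: taxable = $4,850.00 − 4×$428.00 = $3,138.00
  9.1% × $3,138.00 = $285.56
Training Fund Levy: 5.9% × $4,850.00 = $286.15
Total withheld: $285.56 + $286.15 = $571.71
Net pay: $4,850.00 − $571.71 = $4,278.29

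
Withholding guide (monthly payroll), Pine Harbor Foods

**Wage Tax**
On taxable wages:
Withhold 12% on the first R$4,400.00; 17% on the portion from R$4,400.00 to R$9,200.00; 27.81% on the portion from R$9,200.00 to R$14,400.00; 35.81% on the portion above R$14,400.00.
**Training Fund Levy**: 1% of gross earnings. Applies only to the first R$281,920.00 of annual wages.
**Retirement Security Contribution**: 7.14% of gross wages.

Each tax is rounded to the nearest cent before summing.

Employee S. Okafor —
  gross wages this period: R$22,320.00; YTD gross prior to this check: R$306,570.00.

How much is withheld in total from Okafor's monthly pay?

R$7,219.92

Wage Tax: taxable = R$22,320.00
  R$2,790.12 + 35.81% × (R$22,320.00 − R$14,400.00) = R$2,790.12 + 35.81% × R$7,920.00 = R$5,626.27
Training Fund Levy: YTD R$306,570.00 ≥ cap R$281,920.00 → R$0.00
Retirement Security Contribution: 7.14% × R$22,320.00 = R$1,593.65
Total: R$5,626.27 + R$0.00 + R$1,593.65 = R$7,219.92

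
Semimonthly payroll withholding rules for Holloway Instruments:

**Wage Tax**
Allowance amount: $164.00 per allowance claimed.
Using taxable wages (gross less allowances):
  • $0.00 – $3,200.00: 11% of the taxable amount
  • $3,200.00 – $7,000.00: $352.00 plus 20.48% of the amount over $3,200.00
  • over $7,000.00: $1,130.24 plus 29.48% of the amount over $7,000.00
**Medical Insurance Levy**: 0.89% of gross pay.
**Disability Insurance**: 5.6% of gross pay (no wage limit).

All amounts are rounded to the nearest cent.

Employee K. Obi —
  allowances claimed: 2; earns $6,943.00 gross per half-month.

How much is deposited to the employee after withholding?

$5,441.01

Wage Tax: taxable = $6,943.00 − 2×$164.00 = $6,615.00
  $352.00 + 20.48% × ($6,615.00 − $3,200.00) = $352.00 + 20.48% × $3,415.00 = $1,051.39
Medical Insurance Levy: 0.89% × $6,943.00 = $61.79
Disability Insurance: 5.6% × $6,943.00 = $388.81
Total withheld: $1,051.39 + $61.79 + $388.81 = $1,501.99
Net pay: $6,943.00 − $1,501.99 = $5,441.01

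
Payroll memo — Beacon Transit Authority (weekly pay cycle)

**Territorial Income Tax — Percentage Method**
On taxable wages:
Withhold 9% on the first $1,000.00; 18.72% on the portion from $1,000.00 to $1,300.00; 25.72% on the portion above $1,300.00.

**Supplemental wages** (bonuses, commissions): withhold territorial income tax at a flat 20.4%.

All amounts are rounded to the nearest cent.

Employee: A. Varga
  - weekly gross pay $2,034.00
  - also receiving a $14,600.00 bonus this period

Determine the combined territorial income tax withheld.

Territorial Income Tax: taxable = $2,034.00
  $146.16 + 25.72% × ($2,034.00 − $1,300.00) = $146.16 + 25.72% × $734.00 = $334.94
Supplemental (20.4% flat on bonus): 20.4% × $14,600.00 = $2,978.40
Total territorial income tax: $334.94 + $2,978.40 = $3,313.34

$3,313.34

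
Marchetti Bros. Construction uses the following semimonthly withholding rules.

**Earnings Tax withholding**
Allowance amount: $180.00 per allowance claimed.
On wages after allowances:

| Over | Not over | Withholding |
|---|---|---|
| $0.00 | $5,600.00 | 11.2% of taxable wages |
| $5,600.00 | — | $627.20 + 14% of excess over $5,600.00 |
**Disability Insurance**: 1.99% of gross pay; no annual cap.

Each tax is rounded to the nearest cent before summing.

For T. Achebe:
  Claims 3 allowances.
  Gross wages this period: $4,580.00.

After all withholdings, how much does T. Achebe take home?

Earnings Tax: taxable = $4,580.00 − 3×$180.00 = $4,040.00
  11.2% × $4,040.00 = $452.48
Disability Insurance: 1.99% × $4,580.00 = $91.14
Total withheld: $452.48 + $91.14 = $543.62
Net pay: $4,580.00 − $543.62 = $4,036.38

$4,036.38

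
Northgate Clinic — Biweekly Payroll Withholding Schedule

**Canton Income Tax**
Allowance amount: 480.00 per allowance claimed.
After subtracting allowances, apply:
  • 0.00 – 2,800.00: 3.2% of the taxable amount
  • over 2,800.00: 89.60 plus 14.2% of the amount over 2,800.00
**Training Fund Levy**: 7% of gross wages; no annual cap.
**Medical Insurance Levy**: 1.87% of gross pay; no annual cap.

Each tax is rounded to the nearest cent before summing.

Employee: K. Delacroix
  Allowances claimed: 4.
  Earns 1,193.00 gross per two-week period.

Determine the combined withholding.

105.82

Canton Income Tax: taxable = 1,193.00 − 4×480.00 = -727.00
  Taxable ≤ 0 → 0.00
Training Fund Levy: 7% × 1,193.00 = 83.51
Medical Insurance Levy: 1.87% × 1,193.00 = 22.31
Total: 0.00 + 83.51 + 22.31 = 105.82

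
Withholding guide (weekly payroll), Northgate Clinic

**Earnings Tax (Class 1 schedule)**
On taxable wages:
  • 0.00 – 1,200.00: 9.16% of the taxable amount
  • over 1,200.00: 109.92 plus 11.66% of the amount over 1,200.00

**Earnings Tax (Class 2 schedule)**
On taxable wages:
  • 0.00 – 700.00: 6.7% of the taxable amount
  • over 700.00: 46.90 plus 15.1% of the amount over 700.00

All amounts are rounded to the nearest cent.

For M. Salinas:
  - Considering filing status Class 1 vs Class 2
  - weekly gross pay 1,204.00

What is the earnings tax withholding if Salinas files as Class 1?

110.39

Earnings Tax (Class 1): taxable = 1,204.00
  109.92 + 11.66% × (1,204.00 − 1,200.00) = 109.92 + 11.66% × 4.00 = 110.39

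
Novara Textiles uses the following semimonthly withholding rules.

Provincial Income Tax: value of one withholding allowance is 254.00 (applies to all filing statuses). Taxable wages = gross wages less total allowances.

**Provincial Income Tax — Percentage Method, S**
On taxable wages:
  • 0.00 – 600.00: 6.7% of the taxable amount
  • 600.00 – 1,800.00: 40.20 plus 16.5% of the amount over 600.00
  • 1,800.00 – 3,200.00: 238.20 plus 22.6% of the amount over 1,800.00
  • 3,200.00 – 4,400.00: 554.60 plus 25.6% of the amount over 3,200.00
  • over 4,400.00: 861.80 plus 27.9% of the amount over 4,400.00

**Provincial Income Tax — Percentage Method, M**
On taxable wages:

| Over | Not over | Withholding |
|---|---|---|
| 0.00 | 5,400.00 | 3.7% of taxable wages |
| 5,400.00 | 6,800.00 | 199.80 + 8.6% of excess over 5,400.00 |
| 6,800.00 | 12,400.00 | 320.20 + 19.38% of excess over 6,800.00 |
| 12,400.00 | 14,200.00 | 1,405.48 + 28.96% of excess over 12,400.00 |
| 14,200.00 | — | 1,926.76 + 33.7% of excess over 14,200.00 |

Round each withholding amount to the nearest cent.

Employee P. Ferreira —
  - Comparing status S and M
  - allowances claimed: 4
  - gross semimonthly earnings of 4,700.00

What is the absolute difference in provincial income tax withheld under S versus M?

542.19

Provincial Income Tax (S): taxable = 4,700.00 − 4×254.00 = 3,684.00
  554.60 + 25.6% × (3,684.00 − 3,200.00) = 554.60 + 25.6% × 484.00 = 678.50
Provincial Income Tax (M): taxable = 4,700.00 − 4×254.00 = 3,684.00
  3.7% × 3,684.00 = 136.31
Difference: |678.50 − 136.31| = 542.19 (higher under S)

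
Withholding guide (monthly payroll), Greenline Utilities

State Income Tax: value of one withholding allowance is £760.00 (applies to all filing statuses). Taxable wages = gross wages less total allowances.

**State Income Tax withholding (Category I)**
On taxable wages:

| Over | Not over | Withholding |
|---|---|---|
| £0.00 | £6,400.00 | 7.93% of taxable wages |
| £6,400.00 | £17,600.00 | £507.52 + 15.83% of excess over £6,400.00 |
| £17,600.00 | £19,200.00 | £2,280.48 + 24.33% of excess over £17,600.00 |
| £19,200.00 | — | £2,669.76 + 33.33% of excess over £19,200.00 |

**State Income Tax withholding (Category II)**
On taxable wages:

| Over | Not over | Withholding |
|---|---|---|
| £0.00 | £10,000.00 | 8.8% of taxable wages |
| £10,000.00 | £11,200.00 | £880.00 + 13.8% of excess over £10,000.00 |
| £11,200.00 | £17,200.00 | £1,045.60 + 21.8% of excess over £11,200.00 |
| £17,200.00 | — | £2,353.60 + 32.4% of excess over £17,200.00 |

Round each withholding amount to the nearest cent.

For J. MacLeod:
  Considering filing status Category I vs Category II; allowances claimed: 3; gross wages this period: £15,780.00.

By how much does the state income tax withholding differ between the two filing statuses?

State Income Tax (Category I): taxable = £15,780.00 − 3×£760.00 = £13,500.00
  £507.52 + 15.83% × (£13,500.00 − £6,400.00) = £507.52 + 15.83% × £7,100.00 = £1,631.45
State Income Tax (Category II): taxable = £15,780.00 − 3×£760.00 = £13,500.00
  £1,045.60 + 21.8% × (£13,500.00 − £11,200.00) = £1,045.60 + 21.8% × £2,300.00 = £1,547.00
Difference: |£1,631.45 − £1,547.00| = £84.45 (higher under Category I)

£84.45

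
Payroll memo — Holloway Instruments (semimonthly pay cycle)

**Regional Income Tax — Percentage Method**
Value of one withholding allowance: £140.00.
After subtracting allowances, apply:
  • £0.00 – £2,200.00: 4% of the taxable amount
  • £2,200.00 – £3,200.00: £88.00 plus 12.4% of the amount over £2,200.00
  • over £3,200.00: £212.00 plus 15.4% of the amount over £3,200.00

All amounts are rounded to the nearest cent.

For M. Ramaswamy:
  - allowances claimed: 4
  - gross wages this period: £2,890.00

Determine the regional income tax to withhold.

Regional Income Tax: taxable = £2,890.00 − 4×£140.00 = £2,330.00
  £88.00 + 12.4% × (£2,330.00 − £2,200.00) = £88.00 + 12.4% × £130.00 = £104.12

£104.12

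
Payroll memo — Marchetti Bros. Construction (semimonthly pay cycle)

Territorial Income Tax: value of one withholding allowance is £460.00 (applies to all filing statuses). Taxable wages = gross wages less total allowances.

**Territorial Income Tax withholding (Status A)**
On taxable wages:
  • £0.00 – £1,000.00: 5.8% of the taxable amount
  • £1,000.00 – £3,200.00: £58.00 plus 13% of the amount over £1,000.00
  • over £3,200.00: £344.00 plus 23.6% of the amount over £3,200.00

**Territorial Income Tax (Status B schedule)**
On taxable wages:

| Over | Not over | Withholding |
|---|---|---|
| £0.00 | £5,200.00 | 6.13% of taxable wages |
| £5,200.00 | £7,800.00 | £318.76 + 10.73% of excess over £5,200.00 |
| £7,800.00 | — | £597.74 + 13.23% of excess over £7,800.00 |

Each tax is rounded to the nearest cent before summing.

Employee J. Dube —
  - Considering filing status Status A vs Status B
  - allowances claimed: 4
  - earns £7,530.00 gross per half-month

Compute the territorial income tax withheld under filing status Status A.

£931.64

Territorial Income Tax (Status A): taxable = £7,530.00 − 4×£460.00 = £5,690.00
  £344.00 + 23.6% × (£5,690.00 − £3,200.00) = £344.00 + 23.6% × £2,490.00 = £931.64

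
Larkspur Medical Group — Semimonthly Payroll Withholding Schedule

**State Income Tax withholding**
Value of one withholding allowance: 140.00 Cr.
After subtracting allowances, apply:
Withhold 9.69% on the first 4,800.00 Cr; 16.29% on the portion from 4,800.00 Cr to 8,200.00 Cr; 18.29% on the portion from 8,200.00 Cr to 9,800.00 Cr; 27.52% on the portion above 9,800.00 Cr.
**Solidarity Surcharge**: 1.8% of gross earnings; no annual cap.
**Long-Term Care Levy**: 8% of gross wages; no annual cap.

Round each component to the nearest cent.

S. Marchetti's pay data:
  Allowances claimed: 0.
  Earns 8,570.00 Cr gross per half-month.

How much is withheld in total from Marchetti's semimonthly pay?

State Income Tax: taxable = 8,570.00 Cr
  1,018.98 Cr + 18.29% × (8,570.00 Cr − 8,200.00 Cr) = 1,018.98 Cr + 18.29% × 370.00 Cr = 1,086.65 Cr
Solidarity Surcharge: 1.8% × 8,570.00 Cr = 154.26 Cr
Long-Term Care Levy: 8% × 8,570.00 Cr = 685.60 Cr
Total: 1,086.65 Cr + 154.26 Cr + 685.60 Cr = 1,926.51 Cr

1,926.51 Cr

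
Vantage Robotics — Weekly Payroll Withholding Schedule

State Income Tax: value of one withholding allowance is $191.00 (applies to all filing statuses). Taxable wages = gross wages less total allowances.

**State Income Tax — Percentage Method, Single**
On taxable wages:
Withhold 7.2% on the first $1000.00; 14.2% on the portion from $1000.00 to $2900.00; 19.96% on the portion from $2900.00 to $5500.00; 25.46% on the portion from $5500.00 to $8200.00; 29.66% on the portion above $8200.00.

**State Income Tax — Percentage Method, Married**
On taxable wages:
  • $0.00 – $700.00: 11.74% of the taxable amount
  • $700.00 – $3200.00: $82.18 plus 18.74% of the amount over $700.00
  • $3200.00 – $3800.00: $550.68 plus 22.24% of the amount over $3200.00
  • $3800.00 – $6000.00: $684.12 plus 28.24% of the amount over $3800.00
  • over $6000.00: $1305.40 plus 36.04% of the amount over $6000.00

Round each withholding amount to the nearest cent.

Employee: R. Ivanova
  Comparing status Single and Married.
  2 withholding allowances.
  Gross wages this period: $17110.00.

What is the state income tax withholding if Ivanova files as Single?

State Income Tax (Single): taxable = $17110.00 − 2×$191.00 = $16728.00
  $1548.18 + 29.66% × ($16728.00 − $8200.00) = $1548.18 + 29.66% × $8528.00 = $4077.58

$4077.58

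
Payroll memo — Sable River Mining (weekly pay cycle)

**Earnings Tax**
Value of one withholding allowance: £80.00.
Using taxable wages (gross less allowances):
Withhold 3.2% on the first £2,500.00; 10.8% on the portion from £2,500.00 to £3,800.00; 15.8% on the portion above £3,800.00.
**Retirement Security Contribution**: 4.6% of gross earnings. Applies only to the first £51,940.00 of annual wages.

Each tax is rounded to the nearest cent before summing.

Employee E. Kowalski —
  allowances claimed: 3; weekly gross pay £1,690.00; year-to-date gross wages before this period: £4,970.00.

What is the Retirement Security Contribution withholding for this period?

£77.74

Retirement Security Contribution: 4.6% × £1,690.00 = £77.74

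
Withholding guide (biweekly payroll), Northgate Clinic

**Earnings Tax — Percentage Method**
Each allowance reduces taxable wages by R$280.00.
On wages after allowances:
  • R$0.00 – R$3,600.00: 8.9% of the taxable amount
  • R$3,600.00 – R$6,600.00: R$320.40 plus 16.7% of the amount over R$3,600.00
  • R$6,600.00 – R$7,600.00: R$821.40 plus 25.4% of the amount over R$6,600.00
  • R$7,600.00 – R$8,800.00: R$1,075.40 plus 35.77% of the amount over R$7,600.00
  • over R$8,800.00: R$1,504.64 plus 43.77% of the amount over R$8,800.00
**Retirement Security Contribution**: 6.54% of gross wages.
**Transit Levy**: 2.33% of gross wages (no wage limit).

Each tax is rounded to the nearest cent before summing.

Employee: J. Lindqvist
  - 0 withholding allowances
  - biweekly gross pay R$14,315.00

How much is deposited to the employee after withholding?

R$9,126.70

Earnings Tax: taxable = R$14,315.00
  R$1,504.64 + 43.77% × (R$14,315.00 − R$8,800.00) = R$1,504.64 + 43.77% × R$5,515.00 = R$3,918.56
Retirement Security Contribution: 6.54% × R$14,315.00 = R$936.20
Transit Levy: 2.33% × R$14,315.00 = R$333.54
Total withheld: R$3,918.56 + R$936.20 + R$333.54 = R$5,188.30
Net pay: R$14,315.00 − R$5,188.30 = R$9,126.70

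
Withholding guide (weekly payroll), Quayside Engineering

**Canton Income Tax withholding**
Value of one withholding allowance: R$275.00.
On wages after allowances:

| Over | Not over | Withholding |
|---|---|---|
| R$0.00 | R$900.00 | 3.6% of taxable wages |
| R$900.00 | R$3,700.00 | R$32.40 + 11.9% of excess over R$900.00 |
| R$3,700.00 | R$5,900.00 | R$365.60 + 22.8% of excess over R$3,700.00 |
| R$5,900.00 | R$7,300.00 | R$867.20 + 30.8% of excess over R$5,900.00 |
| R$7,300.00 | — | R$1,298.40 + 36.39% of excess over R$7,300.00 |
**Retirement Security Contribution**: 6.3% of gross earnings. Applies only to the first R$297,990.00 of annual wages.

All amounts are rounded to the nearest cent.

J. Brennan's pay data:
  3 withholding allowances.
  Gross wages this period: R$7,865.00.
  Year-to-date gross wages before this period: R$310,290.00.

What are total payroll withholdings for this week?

R$1,218.32

Canton Income Tax: taxable = R$7,865.00 − 3×R$275.00 = R$7,040.00
  R$867.20 + 30.8% × (R$7,040.00 − R$5,900.00) = R$867.20 + 30.8% × R$1,140.00 = R$1,218.32
Retirement Security Contribution: YTD R$310,290.00 ≥ cap R$297,990.00 → R$0.00
Total: R$1,218.32 + R$0.00 = R$1,218.32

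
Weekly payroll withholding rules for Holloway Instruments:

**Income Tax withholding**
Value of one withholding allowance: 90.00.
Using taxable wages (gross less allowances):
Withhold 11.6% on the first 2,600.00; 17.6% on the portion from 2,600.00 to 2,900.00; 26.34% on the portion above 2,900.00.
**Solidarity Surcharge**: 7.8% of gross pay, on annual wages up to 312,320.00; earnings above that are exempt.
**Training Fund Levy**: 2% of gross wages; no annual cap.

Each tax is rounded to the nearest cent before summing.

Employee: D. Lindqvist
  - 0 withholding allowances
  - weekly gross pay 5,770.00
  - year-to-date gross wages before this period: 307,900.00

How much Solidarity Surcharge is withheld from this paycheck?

Solidarity Surcharge: cap 312,320.00 − YTD 307,900.00 = 4,420.00 subject; 7.8% × 4,420.00 = 344.76

344.76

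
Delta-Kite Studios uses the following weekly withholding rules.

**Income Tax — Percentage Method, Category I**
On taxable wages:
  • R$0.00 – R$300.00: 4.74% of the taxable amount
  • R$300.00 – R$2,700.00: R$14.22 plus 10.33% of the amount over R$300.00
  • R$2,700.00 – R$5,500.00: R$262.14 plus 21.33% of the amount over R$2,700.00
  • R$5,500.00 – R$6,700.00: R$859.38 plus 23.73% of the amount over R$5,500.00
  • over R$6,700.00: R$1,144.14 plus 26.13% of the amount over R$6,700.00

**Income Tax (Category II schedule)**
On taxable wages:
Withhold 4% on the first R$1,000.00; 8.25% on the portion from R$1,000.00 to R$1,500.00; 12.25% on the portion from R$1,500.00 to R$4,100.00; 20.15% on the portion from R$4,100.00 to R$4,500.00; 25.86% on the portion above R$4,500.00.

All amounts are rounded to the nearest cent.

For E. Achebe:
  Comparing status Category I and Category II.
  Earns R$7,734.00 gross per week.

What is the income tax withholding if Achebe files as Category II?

Income Tax (Category II): taxable = R$7,734.00
  R$480.35 + 25.86% × (R$7,734.00 − R$4,500.00) = R$480.35 + 25.86% × R$3,234.00 = R$1,316.66

R$1,316.66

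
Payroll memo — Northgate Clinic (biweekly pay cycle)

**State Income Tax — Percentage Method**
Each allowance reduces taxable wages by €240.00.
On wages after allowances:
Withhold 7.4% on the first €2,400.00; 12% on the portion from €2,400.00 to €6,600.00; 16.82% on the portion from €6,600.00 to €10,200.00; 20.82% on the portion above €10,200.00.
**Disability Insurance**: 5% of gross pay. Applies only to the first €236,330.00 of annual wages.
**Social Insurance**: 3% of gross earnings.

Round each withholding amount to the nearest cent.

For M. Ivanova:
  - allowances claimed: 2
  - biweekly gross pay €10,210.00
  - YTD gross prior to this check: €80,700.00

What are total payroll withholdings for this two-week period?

€2,024.87

State Income Tax: taxable = €10,210.00 − 2×€240.00 = €9,730.00
  €681.60 + 16.82% × (€9,730.00 − €6,600.00) = €681.60 + 16.82% × €3,130.00 = €1,208.07
Disability Insurance: 5% × €10,210.00 = €510.50
Social Insurance: 3% × €10,210.00 = €306.30
Total: €1,208.07 + €510.50 + €306.30 = €2,024.87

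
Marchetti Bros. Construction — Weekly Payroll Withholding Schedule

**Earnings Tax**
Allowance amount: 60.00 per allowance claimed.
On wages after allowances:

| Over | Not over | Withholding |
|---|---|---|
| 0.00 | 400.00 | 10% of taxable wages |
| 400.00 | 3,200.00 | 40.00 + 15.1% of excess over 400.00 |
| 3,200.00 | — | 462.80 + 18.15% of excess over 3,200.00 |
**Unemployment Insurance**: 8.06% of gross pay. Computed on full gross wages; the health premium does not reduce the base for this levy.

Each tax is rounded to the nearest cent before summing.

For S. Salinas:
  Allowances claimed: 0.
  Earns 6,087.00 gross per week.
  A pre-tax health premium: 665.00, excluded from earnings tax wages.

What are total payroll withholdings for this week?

1,356.70

Earnings Tax: taxable = 6,087.00 − 665.00 = 5,422.00
  462.80 + 18.15% × (5,422.00 − 3,200.00) = 462.80 + 18.15% × 2,222.00 = 866.09
Unemployment Insurance: 8.06% × 6,087.00 = 490.61
Total: 866.09 + 490.61 = 1,356.70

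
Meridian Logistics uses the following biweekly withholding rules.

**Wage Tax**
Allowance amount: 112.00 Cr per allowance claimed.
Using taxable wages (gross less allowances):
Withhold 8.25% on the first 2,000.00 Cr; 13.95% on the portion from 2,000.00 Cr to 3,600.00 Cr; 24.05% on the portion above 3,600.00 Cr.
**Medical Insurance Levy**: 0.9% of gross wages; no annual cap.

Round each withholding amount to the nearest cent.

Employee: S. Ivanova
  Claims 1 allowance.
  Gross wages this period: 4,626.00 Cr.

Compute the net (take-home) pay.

3,976.35 Cr

Wage Tax: taxable = 4,626.00 Cr − 1×112.00 Cr = 4,514.00 Cr
  388.20 Cr + 24.05% × (4,514.00 Cr − 3,600.00 Cr) = 388.20 Cr + 24.05% × 914.00 Cr = 608.02 Cr
Medical Insurance Levy: 0.9% × 4,626.00 Cr = 41.63 Cr
Total withheld: 608.02 Cr + 41.63 Cr = 649.65 Cr
Net pay: 4,626.00 Cr − 649.65 Cr = 3,976.35 Cr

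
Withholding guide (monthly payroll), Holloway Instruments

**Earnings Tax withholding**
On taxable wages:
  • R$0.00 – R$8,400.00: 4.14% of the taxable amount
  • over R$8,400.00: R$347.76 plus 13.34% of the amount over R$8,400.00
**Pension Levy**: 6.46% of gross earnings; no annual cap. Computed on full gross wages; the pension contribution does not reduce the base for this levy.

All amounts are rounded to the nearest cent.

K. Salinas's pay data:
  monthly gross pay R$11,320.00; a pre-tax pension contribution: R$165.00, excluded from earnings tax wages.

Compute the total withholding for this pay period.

R$1,446.55

Earnings Tax: taxable = R$11,320.00 − R$165.00 = R$11,155.00
  R$347.76 + 13.34% × (R$11,155.00 − R$8,400.00) = R$347.76 + 13.34% × R$2,755.00 = R$715.28
Pension Levy: 6.46% × R$11,320.00 = R$731.27
Total: R$715.28 + R$731.27 = R$1,446.55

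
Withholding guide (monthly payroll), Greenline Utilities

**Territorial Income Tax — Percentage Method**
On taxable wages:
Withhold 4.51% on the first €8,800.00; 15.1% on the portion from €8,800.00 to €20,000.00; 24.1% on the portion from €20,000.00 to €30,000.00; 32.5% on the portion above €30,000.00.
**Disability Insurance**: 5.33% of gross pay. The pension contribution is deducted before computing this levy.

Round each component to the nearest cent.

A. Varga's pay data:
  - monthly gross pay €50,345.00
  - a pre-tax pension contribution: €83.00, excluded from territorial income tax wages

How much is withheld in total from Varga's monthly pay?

Territorial Income Tax: taxable = €50,345.00 − €83.00 = €50,262.00
  €4,498.08 + 32.5% × (€50,262.00 − €30,000.00) = €4,498.08 + 32.5% × €20,262.00 = €11,083.23
Disability Insurance: 5.33% × €50,262.00 = €2,678.96
Total: €11,083.23 + €2,678.96 = €13,762.19

€13,762.19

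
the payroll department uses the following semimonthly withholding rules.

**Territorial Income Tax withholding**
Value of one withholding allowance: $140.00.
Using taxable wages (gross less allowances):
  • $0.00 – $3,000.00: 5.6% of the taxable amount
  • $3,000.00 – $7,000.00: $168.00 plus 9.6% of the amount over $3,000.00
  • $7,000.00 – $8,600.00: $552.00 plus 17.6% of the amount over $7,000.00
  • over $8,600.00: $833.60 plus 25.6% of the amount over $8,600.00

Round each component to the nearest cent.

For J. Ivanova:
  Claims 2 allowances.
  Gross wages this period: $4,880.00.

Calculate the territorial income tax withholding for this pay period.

Territorial Income Tax: taxable = $4,880.00 − 2×$140.00 = $4,600.00
  $168.00 + 9.6% × ($4,600.00 − $3,000.00) = $168.00 + 9.6% × $1,600.00 = $321.60

$321.60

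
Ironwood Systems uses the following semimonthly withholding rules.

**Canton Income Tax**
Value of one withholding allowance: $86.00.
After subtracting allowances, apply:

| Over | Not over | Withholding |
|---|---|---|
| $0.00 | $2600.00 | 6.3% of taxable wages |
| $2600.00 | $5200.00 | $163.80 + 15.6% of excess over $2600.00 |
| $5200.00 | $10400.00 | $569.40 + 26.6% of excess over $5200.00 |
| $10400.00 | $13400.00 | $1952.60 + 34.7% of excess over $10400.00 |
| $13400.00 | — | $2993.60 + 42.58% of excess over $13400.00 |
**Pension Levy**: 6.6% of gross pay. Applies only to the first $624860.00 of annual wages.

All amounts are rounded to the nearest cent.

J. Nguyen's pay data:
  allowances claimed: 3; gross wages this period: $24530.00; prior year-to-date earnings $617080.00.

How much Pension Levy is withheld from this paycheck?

Pension Levy: cap $624860.00 − YTD $617080.00 = $7780.00 subject; 6.6% × $7780.00 = $513.48

$513.48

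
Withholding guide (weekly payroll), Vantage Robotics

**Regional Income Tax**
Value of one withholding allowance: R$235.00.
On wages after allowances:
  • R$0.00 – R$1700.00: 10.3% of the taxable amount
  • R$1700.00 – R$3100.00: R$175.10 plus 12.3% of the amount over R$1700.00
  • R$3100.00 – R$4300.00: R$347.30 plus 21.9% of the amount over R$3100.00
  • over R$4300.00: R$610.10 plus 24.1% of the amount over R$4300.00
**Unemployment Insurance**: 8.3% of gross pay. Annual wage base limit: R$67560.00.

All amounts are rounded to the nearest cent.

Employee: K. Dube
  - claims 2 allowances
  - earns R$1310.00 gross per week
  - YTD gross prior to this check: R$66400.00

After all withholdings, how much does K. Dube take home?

R$1127.20

Regional Income Tax: taxable = R$1310.00 − 2×R$235.00 = R$840.00
  10.3% × R$840.00 = R$86.52
Unemployment Insurance: cap R$67560.00 − YTD R$66400.00 = R$1160.00 subject; 8.3% × R$1160.00 = R$96.28
Total withheld: R$86.52 + R$96.28 = R$182.80
Net pay: R$1310.00 − R$182.80 = R$1127.20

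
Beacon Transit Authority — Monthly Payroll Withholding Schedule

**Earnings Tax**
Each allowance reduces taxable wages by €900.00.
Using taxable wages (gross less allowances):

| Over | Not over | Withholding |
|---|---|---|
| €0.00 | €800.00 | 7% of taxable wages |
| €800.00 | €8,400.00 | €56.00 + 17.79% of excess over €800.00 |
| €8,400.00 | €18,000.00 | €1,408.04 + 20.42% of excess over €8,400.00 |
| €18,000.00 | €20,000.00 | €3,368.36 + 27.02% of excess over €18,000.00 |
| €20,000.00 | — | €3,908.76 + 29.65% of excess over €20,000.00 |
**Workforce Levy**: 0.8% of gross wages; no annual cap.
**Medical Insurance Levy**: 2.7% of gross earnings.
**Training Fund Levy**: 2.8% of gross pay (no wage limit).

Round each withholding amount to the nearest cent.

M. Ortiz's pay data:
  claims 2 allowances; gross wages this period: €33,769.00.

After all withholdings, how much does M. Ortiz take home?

Earnings Tax: taxable = €33,769.00 − 2×€900.00 = €31,969.00
  €3,908.76 + 29.65% × (€31,969.00 − €20,000.00) = €3,908.76 + 29.65% × €11,969.00 = €7,457.57
Workforce Levy: 0.8% × €33,769.00 = €270.15
Medical Insurance Levy: 2.7% × €33,769.00 = €911.76
Training Fund Levy: 2.8% × €33,769.00 = €945.53
Total withheld: €7,457.57 + €270.15 + €911.76 + €945.53 = €9,585.01
Net pay: €33,769.00 − €9,585.01 = €24,183.99

€24,183.99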